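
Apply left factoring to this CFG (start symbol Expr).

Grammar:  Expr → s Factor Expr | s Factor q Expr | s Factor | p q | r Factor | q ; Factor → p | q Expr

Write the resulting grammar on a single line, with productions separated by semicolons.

Expr has alternatives sharing prefix 's Factor': factor to Expr → s Factor Expr1 with Expr1 → Expr | q Expr | ε.

Expr → p q | r Factor | q | s Factor Expr1; Factor → p | q Expr; Expr1 → Expr | q Expr | ε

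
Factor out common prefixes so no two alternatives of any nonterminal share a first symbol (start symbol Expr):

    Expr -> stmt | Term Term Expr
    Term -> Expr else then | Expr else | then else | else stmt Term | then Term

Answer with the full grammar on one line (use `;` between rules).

Expr -> stmt | Term Term Expr; Term -> else stmt Term | Expr else Term1 | then Term2; Term1 -> then | ε; Term2 -> else | Term

Term has alternatives sharing prefix 'Expr else': factor to Term → Expr else Term1 with Term1 → then | ε.
Term has alternatives sharing prefix 'then': factor to Term → then Term2 with Term2 → else | Term.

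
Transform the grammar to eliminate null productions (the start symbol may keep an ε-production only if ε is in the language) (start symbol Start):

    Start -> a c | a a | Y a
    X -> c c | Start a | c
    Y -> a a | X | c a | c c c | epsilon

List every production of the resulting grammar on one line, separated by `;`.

Start -> a c | a a | Y a | a; X -> c c | Start a | c; Y -> a a | X | c a | c c c

The nullable symbols are {Y}.
ε ∉ L(G), so no ε-production is kept.
For each production, add variants omitting each subset of nullable occurrences: Start → Y a gives Y a | a.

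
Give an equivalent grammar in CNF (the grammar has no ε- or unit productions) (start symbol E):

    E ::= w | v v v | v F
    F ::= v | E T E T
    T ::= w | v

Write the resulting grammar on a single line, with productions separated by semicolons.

E ::= w | X1 Y1 | X1 F; F ::= v | E Y2; T ::= w | v; X1 ::= v; Y1 ::= X1 X1; Y2 ::= T Y3; Y3 ::= E T

Introduce a nonterminal for each terminal appearing in a rule of length ≥ 2: X1 → v.
Binarize each right-hand side of length ≥ 3 by chaining fresh nonterminals (Y1, Y2, …): affected rules were E → X1 X1 X1; F → E T E T.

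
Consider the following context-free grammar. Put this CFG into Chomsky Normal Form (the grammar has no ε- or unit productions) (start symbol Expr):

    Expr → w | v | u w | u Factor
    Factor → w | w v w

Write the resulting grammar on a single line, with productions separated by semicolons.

Introduce a nonterminal for each terminal appearing in a rule of length ≥ 2: X1 → u, X2 → w, X3 → v.
Binarize each right-hand side of length ≥ 3 by chaining fresh nonterminals (Y1, Y2, …): affected rules were Factor → X2 X3 X2.

Expr → w | v | X1 X2 | X1 Factor; Factor → w | X2 Y1; X1 → u; X2 → w; X3 → v; Y1 → X3 X2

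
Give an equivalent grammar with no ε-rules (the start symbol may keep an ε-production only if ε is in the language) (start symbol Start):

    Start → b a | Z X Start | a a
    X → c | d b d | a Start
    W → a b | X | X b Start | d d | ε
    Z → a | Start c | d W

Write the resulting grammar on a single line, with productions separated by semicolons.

Start → b a | Z X Start | a a; X → c | d b d | a Start; W → a b | X | X b Start | d d; Z → a | Start c | d W | d

Nullable set = {W}.
ε ∉ L(G), so no ε-production is kept.
Add the nullable-subset variants: Z → d W gives d W | d.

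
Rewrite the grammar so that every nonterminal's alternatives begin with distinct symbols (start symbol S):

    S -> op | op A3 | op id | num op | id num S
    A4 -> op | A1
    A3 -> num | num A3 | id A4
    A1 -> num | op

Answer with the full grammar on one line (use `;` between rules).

S -> num op | id num S | op S'; A4 -> op | A1; A3 -> id A4 | num A3'; A1 -> num | op; S' -> ε | A3 | id; A3' -> ε | A3

S has alternatives sharing prefix 'op': factor to S → op S' with S' → ε | A3 | id.
A3 has alternatives sharing prefix 'num': factor to A3 → num A3' with A3' → ε | A3.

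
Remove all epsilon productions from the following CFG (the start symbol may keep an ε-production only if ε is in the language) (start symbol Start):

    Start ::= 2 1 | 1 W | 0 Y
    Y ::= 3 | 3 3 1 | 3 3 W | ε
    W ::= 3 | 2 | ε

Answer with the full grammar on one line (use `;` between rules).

Nullable nonterminals: {W, Y}.
ε ∉ L(G), so no ε-production is kept.
Add the nullable-subset variants: Start → 1 W gives 1 W | 1. Start → 0 Y gives 0 Y | 0. Y → 3 3 W gives 3 3 W | 3 3.

Start ::= 2 1 | 1 W | 1 | 0 Y | 0; Y ::= 3 | 3 3 1 | 3 3 W | 3 3; W ::= 3 | 2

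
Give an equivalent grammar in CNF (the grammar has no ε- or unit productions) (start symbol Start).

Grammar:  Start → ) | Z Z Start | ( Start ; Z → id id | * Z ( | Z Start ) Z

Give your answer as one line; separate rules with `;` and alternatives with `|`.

Start → ) | Z Y1 | X1 Start; Z → X2 X2 | X3 Y2 | Z Y3; X1 → (; X2 → id; X3 → *; X4 → ); Y1 → Z Start; Y2 → Z X1; Y3 → Start Y4; Y4 → X4 Z

Introduce a nonterminal for each terminal appearing in a rule of length ≥ 2: X1 → (, X2 → id, X3 → *, X4 → ).
Binarize each right-hand side of length ≥ 3 by chaining fresh nonterminals (Y1, Y2, …): affected rules were Start → Z Z Start; Z → X3 Z X1; Z → Z Start X4 Z.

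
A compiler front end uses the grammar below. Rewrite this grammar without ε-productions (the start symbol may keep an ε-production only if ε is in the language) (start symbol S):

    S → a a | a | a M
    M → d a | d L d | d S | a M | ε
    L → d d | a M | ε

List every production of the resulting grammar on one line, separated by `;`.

S → a a | a | a M; M → d a | d L d | d d | d S | a M | a; L → d d | a M | a

The nullable symbols are {L, M}.
ε ∉ L(G), so no ε-production is kept.
For each production, add variants omitting each subset of nullable occurrences: M → d L d gives d L d | d d. M → a M gives a M | a. L → a M gives a M | a.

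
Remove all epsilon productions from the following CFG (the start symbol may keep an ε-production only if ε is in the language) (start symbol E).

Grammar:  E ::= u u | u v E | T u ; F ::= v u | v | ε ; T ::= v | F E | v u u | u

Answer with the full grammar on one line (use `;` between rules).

E ::= u u | u v E | T u; F ::= v u | v; T ::= v | F E | E | v u u | u

The nullable symbols are {F}.
ε ∉ L(G), so no ε-production is kept.
Add the nullable-subset variants: T → F E gives F E | E.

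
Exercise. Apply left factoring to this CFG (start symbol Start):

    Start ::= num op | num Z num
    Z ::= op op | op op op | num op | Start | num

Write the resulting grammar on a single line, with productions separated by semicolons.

Start ::= num Start1; Z ::= Start | op op Z1 | num Z2; Start1 ::= op | Z num; Z1 ::= eps | op; Z2 ::= op | eps

Start has alternatives sharing prefix 'num': factor to Start → num Start1 with Start1 → op | Z num.
Z has alternatives sharing prefix 'op op': factor to Z → op op Z1 with Z1 → ε | op.
Z has alternatives sharing prefix 'num': factor to Z → num Z2 with Z2 → op | ε.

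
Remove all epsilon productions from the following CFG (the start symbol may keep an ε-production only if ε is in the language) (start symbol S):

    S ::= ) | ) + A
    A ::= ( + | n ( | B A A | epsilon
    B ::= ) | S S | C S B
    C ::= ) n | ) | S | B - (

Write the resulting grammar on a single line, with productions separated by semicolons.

Nullable set = {A}.
ε ∉ L(G), so no ε-production is kept.
For each production, add variants omitting each subset of nullable occurrences: S → ) + A gives ) + A | ) +. A → B A A gives B A A | B A | B.

S ::= ) | ) + A | ) +; A ::= ( + | n ( | B A A | B A | B; B ::= ) | S S | C S B; C ::= ) n | ) | S | B - (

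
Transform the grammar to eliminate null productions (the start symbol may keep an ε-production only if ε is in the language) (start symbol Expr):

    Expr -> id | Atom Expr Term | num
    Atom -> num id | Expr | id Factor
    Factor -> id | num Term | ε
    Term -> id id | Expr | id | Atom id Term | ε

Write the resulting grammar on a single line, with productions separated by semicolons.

Expr -> id | Atom Expr Term | Atom Expr | num; Atom -> num id | Expr | id Factor | id; Factor -> id | num Term | num; Term -> id id | Expr | id | Atom id Term | Atom id

The nullable symbols are {Factor, Term}.
ε ∉ L(G), so no ε-production is kept.
Add the nullable-subset variants: Expr → Atom Expr Term gives Atom Expr Term | Atom Expr. Atom → id Factor gives id Factor | id. Factor → num Term gives num Term | num. Term → Atom id Term gives Atom id Term | Atom id.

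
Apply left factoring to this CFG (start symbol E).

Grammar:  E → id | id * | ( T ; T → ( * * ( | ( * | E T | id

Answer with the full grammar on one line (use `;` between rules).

E → ( T | id E'; T → E T | id | ( * T'; E' → ε | *; T' → * ( | ε

E has alternatives sharing prefix 'id': factor to E → id E' with E' → ε | *.
T has alternatives sharing prefix '( *': factor to T → ( * T' with T' → * ( | ε.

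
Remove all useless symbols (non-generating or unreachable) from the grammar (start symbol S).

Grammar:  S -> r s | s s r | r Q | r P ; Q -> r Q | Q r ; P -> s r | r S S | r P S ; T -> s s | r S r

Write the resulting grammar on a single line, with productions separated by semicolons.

Generating nonterminals: {P, S, T}.
Reachable from S after that: {P, S}.
Removed useless symbols: {Q, T} and every production mentioning them.

S -> r s | s s r | r P; P -> s r | r S S | r P S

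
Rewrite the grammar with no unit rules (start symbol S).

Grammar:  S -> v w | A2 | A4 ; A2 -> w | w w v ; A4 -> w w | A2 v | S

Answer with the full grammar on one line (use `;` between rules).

Unit pairs: A4 ⇒* {A2, S}; S ⇒* {A2, A4}.
For every A with A ⇒* B via unit rules, add B's non-unit alternatives to A; then delete every rule of the form X → Y.

S -> w w | A2 v | w | w w v | v w; A2 -> w | w w v; A4 -> w w | A2 v | w | w w v | v w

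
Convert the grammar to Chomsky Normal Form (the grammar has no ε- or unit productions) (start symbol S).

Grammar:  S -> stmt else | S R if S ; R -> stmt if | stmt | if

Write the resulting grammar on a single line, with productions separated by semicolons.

Introduce a nonterminal for each terminal appearing in a rule of length ≥ 2: X1 → stmt, X2 → else, X3 → if.
Binarize each right-hand side of length ≥ 3 by chaining fresh nonterminals (Y1, Y2, …): affected rules were S → S R X3 S.

S -> X1 X2 | S Y1; R -> X1 X3 | stmt | if; X1 -> stmt; X2 -> else; X3 -> if; Y1 -> R Y2; Y2 -> X3 S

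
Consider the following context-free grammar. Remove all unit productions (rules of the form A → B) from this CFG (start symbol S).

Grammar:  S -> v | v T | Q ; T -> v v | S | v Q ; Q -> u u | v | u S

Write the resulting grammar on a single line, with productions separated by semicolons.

Unit pairs: S ⇒* {Q}; T ⇒* {Q, S}.
Replace each nonterminal's rules with the union of the non-unit rules of every nonterminal it unit-derives.

S -> v | v T | u u | u S; T -> v | v T | u u | u S | v v | v Q; Q -> u u | v | u S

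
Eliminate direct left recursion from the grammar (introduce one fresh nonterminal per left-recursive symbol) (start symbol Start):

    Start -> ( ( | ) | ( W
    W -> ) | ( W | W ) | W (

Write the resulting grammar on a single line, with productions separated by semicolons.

Start -> ( ( | ) | ( W; W -> ) W1 | ( W W1; W1 -> ) W1 | ( W1 | ε

W is directly left-recursive.
For W: α = {), (}, β = {), ( W}. Rewrite as W → β W1 and W1 → α W1 | ε.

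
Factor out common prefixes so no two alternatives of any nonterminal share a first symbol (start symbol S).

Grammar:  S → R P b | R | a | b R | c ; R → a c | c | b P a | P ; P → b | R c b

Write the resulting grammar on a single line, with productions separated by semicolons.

S has alternatives sharing prefix 'R': factor to S → R S' with S' → P b | ε.

S → a | b R | c | R S'; R → a c | c | b P a | P; P → b | R c b; S' → P b | ε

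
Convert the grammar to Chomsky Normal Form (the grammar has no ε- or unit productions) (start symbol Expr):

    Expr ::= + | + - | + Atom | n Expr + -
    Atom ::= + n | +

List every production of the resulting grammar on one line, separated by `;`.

Expr ::= + | X1 X2 | X1 Atom | X3 Y1; Atom ::= X1 X3 | +; X1 ::= +; X2 ::= -; X3 ::= n; Y1 ::= Expr Y2; Y2 ::= X1 X2

Introduce a nonterminal for each terminal appearing in a rule of length ≥ 2: X1 → +, X2 → -, X3 → n.
Binarize each right-hand side of length ≥ 3 by chaining fresh nonterminals (Y1, Y2, …): affected rules were Expr → X3 Expr X1 X2.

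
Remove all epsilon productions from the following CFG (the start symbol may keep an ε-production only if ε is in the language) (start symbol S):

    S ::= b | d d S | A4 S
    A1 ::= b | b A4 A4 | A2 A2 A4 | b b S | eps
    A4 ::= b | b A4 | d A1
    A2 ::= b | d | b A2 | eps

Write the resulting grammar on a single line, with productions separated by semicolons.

S ::= b | d d S | A4 S; A1 ::= b | b A4 A4 | A2 A2 A4 | A2 A4 | A4 | b b S; A4 ::= b | b A4 | d A1 | d; A2 ::= b | d | b A2

The nullable symbols are {A1, A2}.
ε ∉ L(G), so no ε-production is kept.
For each production, add variants omitting each subset of nullable occurrences: A1 → A2 A2 A4 gives A2 A2 A4 | A2 A4 | A4. A4 → d A1 gives d A1 | d.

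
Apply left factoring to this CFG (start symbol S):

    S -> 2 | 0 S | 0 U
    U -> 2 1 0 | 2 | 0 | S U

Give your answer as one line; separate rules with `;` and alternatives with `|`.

S -> 2 | 0 S'; U -> 0 | S U | 2 U'; S' -> S | U; U' -> 1 0 | ε

S has alternatives sharing prefix '0': factor to S → 0 S' with S' → S | U.
U has alternatives sharing prefix '2': factor to U → 2 U' with U' → 1 0 | ε.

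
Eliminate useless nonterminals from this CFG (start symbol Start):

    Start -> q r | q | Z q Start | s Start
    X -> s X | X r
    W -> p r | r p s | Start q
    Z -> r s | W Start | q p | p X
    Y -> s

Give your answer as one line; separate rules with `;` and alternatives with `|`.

Start -> q r | q | Z q Start | s Start; W -> p r | r p s | Start q; Z -> r s | W Start | q p

Generating nonterminals: {Start, W, Y, Z}.
Reachable from Start after that: {Start, W, Z}.
Removed useless symbols: {X, Y} and every production mentioning them.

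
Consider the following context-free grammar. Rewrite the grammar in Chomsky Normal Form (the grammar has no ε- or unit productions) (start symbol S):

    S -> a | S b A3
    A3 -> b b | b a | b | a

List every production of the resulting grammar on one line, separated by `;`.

Introduce a nonterminal for each terminal appearing in a rule of length ≥ 2: X1 → b, X2 → a.
Binarize each right-hand side of length ≥ 3 by chaining fresh nonterminals (Y1, Y2, …): affected rules were S → S X1 A3.

S -> a | S Y1; A3 -> X1 X1 | X1 X2 | b | a; X1 -> b; X2 -> a; Y1 -> X1 A3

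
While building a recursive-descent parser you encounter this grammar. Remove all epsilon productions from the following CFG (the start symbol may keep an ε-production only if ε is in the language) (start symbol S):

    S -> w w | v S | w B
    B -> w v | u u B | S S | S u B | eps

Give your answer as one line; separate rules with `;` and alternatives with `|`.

S -> w w | v S | w B | w; B -> w v | u u B | u u | S S | S u B | S u

The nullable symbols are {B}.
ε ∉ L(G), so no ε-production is kept.
Expand every rule over subsets of its nullable positions: S → w B gives w B | w. B → u u B gives u u B | u u. B → S u B gives S u B | S u.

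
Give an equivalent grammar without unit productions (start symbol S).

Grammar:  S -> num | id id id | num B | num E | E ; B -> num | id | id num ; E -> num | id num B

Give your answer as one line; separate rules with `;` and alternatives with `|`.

S -> num | id num B | id id id | num B | num E; B -> num | id | id num; E -> num | id num B

Unit pairs: S ⇒* {E}.
For each unit pair (A, B), copy every non-unit production of B to A, then drop all unit productions.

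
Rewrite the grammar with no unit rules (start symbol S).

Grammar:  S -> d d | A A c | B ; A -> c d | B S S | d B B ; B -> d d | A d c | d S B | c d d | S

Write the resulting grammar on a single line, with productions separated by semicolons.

Unit pairs: B ⇒* {S}; S ⇒* {B}.
For each unit pair (A, B), copy every non-unit production of B to A, then drop all unit productions.

S -> d d | A d c | d S B | c d d | A A c; A -> c d | B S S | d B B; B -> d d | A d c | d S B | c d d | A A c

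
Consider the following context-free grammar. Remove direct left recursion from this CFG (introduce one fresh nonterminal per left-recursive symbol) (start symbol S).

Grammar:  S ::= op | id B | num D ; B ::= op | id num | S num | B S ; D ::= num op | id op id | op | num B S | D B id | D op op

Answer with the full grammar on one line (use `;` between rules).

S ::= op | id B | num D; B ::= op B' | id num B' | S num B'; D ::= num op D' | id op id D' | op D' | num B S D'; B' ::= S B' | epsilon; D' ::= B id D' | op op D' | epsilon

Left recursion appears on B, D.
For B: α = {S}, β = {op, id num, S num}. Rewrite as B → β B' and B' → α B' | ε.
For D: α = {B id, op op}, β = {num op, id op id, op, num B S}. Rewrite as D → β D' and D' → α D' | ε.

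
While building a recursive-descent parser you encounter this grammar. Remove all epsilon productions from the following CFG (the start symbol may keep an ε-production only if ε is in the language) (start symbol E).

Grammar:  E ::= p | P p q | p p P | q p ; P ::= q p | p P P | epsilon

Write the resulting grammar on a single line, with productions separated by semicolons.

The nullable symbols are {P}.
ε ∉ L(G), so no ε-production is kept.
For each production, add variants omitting each subset of nullable occurrences: E → P p q gives P p q | p q. E → p p P gives p p P | p p. P → p P P gives p P P | p P | p.

E ::= p | P p q | p q | p p P | p p | q p; P ::= q p | p P P | p P | p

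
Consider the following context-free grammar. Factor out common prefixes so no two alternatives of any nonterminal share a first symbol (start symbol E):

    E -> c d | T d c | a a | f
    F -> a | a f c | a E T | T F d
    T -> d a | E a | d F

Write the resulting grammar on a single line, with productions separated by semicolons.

E -> c d | T d c | a a | f; F -> T F d | a F'; T -> E a | d T'; F' -> eps | f c | E T; T' -> a | F

F has alternatives sharing prefix 'a': factor to F → a F' with F' → ε | f c | E T.
T has alternatives sharing prefix 'd': factor to T → d T' with T' → a | F.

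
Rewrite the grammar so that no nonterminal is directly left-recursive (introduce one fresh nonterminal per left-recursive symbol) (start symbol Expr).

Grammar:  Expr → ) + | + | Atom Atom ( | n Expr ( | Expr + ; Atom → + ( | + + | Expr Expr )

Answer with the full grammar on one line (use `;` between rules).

Expr → ) + Expr1 | + Expr1 | Atom Atom ( Expr1 | n Expr ( Expr1; Atom → + ( | + + | Expr Expr ); Expr1 → + Expr1 | epsilon

Left recursion appears on Expr.
For Expr: α = {+}, β = {) +, +, Atom Atom (, n Expr (}. Rewrite as Expr → β Expr1 and Expr1 → α Expr1 | ε.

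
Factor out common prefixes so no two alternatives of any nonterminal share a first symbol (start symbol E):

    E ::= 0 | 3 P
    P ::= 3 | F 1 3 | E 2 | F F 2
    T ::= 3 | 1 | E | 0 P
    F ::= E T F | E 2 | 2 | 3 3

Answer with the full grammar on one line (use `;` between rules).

P has alternatives sharing prefix 'F': factor to P → F P' with P' → 1 3 | F 2.
F has alternatives sharing prefix 'E': factor to F → E F' with F' → T F | 2.

E ::= 0 | 3 P; P ::= 3 | E 2 | F P'; T ::= 3 | 1 | E | 0 P; F ::= 2 | 3 3 | E F'; P' ::= 1 3 | F 2; F' ::= T F | 2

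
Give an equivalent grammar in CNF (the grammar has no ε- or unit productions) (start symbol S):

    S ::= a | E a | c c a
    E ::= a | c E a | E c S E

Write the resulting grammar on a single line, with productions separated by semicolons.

Introduce a nonterminal for each terminal appearing in a rule of length ≥ 2: X1 → a, X2 → c.
Binarize each right-hand side of length ≥ 3 by chaining fresh nonterminals (Y1, Y2, …): affected rules were S → X2 X2 X1; E → X2 E X1; E → E X2 S E.

S ::= a | E X1 | X2 Y1; E ::= a | X2 Y2 | E Y3; X1 ::= a; X2 ::= c; Y1 ::= X2 X1; Y2 ::= E X1; Y3 ::= X2 Y4; Y4 ::= S E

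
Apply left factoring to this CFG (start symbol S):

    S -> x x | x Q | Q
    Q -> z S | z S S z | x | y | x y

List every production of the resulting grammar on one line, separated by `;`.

S -> Q | x S'; Q -> y | z S Q' | x Q''; S' -> x | Q; Q' -> ε | S z; Q'' -> ε | y

S has alternatives sharing prefix 'x': factor to S → x S' with S' → x | Q.
Q has alternatives sharing prefix 'z S': factor to Q → z S Q' with Q' → ε | S z.
Q has alternatives sharing prefix 'x': factor to Q → x Q'' with Q'' → ε | y.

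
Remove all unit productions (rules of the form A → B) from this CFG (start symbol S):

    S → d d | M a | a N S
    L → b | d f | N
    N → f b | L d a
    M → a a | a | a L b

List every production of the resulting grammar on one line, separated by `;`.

S → d d | M a | a N S; L → b | d f | f b | L d a; N → f b | L d a; M → a a | a | a L b

Unit pairs: L ⇒* {N}.
Replace each nonterminal's rules with the union of the non-unit rules of every nonterminal it unit-derives.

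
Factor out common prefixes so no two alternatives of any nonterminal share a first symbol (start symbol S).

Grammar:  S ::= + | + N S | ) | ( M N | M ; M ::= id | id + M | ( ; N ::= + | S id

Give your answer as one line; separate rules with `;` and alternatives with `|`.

S ::= ) | ( M N | M | + S'; M ::= ( | id M'; N ::= + | S id; S' ::= ε | N S; M' ::= ε | + M

S has alternatives sharing prefix '+': factor to S → + S' with S' → ε | N S.
M has alternatives sharing prefix 'id': factor to M → id M' with M' → ε | + M.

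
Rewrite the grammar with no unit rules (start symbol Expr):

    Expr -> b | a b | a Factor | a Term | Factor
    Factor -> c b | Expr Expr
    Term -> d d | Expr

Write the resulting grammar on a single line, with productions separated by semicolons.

Unit pairs: Expr ⇒* {Factor}; Term ⇒* {Expr, Factor}.
For every A with A ⇒* B via unit rules, add B's non-unit alternatives to A; then delete every rule of the form X → Y.

Expr -> c b | Expr Expr | b | a b | a Factor | a Term; Factor -> c b | Expr Expr; Term -> d d | c b | Expr Expr | b | a b | a Factor | a Term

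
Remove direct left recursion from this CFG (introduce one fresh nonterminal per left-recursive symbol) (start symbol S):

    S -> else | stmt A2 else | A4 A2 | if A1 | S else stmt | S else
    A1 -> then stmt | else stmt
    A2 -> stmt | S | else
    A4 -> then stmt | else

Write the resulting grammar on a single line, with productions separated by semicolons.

Directly left-recursive nonterminal: S.
For S: α = {else stmt, else}, β = {else, stmt A2 else, A4 A2, if A1}. Rewrite as S → β S' and S' → α S' | ε.

S -> else S' | stmt A2 else S' | A4 A2 S' | if A1 S'; A1 -> then stmt | else stmt; A2 -> stmt | S | else; A4 -> then stmt | else; S' -> else stmt S' | else S' | ε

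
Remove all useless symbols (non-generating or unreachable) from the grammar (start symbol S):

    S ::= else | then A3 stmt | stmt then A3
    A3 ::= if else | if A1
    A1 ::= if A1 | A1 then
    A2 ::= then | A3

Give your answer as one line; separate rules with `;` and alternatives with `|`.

S ::= else | then A3 stmt | stmt then A3; A3 ::= if else

Generating nonterminals: {A2, A3, S}.
Reachable from S after that: {A3, S}.
Removed useless symbols: {A1, A2} and every production mentioning them.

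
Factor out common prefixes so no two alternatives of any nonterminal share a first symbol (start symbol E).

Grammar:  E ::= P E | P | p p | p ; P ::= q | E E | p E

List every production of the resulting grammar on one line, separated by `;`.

E ::= P E' | p E''; P ::= q | E E | p E; E' ::= E | ε; E'' ::= p | ε

E has alternatives sharing prefix 'P': factor to E → P E' with E' → E | ε.
E has alternatives sharing prefix 'p': factor to E → p E'' with E'' → p | ε.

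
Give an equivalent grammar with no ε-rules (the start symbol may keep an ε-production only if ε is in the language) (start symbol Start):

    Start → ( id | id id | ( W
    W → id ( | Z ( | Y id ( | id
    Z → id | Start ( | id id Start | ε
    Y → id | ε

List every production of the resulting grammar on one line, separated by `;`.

Start → ( id | id id | ( W; W → id ( | Z ( | ( | Y id ( | id; Z → id | Start ( | id id Start; Y → id

Nullable nonterminals: {Y, Z}.
ε ∉ L(G), so no ε-production is kept.
Expand every rule over subsets of its nullable positions: W → Z ( gives Z ( | (.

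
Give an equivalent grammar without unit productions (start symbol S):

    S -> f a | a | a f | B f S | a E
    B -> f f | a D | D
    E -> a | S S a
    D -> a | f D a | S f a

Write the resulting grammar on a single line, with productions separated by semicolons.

S -> f a | a | a f | B f S | a E; B -> f f | a D | a | f D a | S f a; E -> a | S S a; D -> a | f D a | S f a

Unit pairs: B ⇒* {D}.
Replace each nonterminal's rules with the union of the non-unit rules of every nonterminal it unit-derives.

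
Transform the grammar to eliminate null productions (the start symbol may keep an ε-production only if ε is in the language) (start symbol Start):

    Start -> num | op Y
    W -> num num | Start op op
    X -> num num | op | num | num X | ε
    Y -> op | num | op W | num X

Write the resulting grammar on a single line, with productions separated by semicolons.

Start -> num | op Y; W -> num num | Start op op; X -> num num | op | num | num X; Y -> op | num | op W | num X

Nullable set = {X}.
ε ∉ L(G), so no ε-production is kept.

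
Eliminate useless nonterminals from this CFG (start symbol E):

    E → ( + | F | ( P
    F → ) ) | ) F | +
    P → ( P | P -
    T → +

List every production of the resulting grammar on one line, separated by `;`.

E → ( + | F; F → ) ) | ) F | +

Generating nonterminals: {E, F, T}.
Reachable from E after that: {E, F}.
Removed useless symbols: {P, T} and every production mentioning them.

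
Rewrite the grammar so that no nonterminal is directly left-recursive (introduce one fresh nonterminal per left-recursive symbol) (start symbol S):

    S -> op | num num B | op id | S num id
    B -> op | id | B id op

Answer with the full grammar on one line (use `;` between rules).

Directly left-recursive nonterminals: S, B.
For S: α = {num id}, β = {op, num num B, op id}. Rewrite as S → β S' and S' → α S' | ε.
For B: α = {id op}, β = {op, id}. Rewrite as B → β B' and B' → α B' | ε.

S -> op S' | num num B S' | op id S'; B -> op B' | id B'; S' -> num id S' | epsilon; B' -> id op B' | epsilon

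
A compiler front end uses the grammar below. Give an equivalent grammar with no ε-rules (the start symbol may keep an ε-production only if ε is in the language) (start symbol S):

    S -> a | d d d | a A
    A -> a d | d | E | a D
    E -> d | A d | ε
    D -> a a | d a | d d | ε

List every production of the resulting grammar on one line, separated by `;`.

S -> a | d d d | a A; A -> a d | d | E | a D | a; E -> d | A d; D -> a a | d a | d d

The nullable symbols are {A, D, E}.
ε ∉ L(G), so no ε-production is kept.
Expand every rule over subsets of its nullable positions: A → a D gives a D | a.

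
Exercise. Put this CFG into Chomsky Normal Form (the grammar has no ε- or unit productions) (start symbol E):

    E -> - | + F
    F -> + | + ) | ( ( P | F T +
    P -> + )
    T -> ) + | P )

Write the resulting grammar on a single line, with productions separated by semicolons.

E -> - | X1 F; F -> + | X1 X2 | X3 Y1 | F Y2; P -> X1 X2; T -> X2 X1 | P X2; X1 -> +; X2 -> ); X3 -> (; Y1 -> X3 P; Y2 -> T X1

Introduce a nonterminal for each terminal appearing in a rule of length ≥ 2: X1 → +, X2 → ), X3 → (.
Binarize each right-hand side of length ≥ 3 by chaining fresh nonterminals (Y1, Y2, …): affected rules were F → X3 X3 P; F → F T X1.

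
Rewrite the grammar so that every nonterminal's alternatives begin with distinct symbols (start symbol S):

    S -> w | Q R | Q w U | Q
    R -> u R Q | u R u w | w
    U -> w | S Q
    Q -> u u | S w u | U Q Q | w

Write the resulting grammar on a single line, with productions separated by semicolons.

S -> w | Q S'; R -> w | u R R'; U -> w | S Q; Q -> u u | S w u | U Q Q | w; S' -> R | w U | ε; R' -> Q | u w

S has alternatives sharing prefix 'Q': factor to S → Q S' with S' → R | w U | ε.
R has alternatives sharing prefix 'u R': factor to R → u R R' with R' → Q | u w.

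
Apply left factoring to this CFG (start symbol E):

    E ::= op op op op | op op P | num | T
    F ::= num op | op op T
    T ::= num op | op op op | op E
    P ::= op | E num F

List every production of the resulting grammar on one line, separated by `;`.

E has alternatives sharing prefix 'op op': factor to E → op op E' with E' → op op | P.
T has alternatives sharing prefix 'op': factor to T → op T' with T' → op op | E.

E ::= num | T | op op E'; F ::= num op | op op T; T ::= num op | op T'; P ::= op | E num F; E' ::= op op | P; T' ::= op op | E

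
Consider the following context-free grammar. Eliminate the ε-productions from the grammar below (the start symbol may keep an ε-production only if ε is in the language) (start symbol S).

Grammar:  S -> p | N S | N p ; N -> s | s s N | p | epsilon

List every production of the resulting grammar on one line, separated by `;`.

S -> p | N S | N p; N -> s | s s N | s s | p

Nullable nonterminals: {N}.
ε ∉ L(G), so no ε-production is kept.
Add the nullable-subset variants: N → s s N gives s s N | s s.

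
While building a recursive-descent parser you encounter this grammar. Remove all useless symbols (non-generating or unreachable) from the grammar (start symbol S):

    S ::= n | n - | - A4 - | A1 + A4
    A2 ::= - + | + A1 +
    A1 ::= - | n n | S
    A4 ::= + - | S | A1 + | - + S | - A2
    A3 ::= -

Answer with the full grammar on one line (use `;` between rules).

Generating nonterminals: {A1, A2, A3, A4, S}.
Reachable from S after that: {A1, A2, A4, S}.
Removed useless symbols: {A3} and every production mentioning them.

S ::= n | n - | - A4 - | A1 + A4; A2 ::= - + | + A1 +; A1 ::= - | n n | S; A4 ::= + - | S | A1 + | - + S | - A2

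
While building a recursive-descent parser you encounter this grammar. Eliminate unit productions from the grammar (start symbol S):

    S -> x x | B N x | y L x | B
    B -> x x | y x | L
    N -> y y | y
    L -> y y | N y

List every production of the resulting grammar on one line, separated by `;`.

S -> y y | N y | x x | y x | B N x | y L x; B -> y y | N y | x x | y x; N -> y y | y; L -> y y | N y

Unit pairs: B ⇒* {L}; S ⇒* {B, L}.
For each unit pair (A, B), copy every non-unit production of B to A, then drop all unit productions.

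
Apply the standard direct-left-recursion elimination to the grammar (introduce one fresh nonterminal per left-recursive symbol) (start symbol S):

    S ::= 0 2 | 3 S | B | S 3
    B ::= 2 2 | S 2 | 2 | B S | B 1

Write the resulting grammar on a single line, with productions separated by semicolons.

S, B are directly left-recursive.
For S: α = {3}, β = {0 2, 3 S, B}. Rewrite as S → β S' and S' → α S' | ε.
For B: α = {S, 1}, β = {2 2, S 2, 2}. Rewrite as B → β B' and B' → α B' | ε.

S ::= 0 2 S' | 3 S S' | B S'; B ::= 2 2 B' | S 2 B' | 2 B'; S' ::= 3 S' | eps; B' ::= S B' | 1 B' | eps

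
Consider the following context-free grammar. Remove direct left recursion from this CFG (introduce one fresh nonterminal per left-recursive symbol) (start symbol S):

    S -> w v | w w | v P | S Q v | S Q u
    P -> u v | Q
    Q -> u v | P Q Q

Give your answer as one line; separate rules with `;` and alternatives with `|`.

Directly left-recursive nonterminal: S.
For S: α = {Q v, Q u}, β = {w v, w w, v P}. Rewrite as S → β S' and S' → α S' | ε.

S -> w v S' | w w S' | v P S'; P -> u v | Q; Q -> u v | P Q Q; S' -> Q v S' | Q u S' | ε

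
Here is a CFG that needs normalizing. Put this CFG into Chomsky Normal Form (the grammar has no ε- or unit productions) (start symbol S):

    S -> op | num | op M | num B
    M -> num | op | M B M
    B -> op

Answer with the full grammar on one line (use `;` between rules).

S -> op | num | X1 M | X2 B; M -> num | op | M Y1; B -> op; X1 -> op; X2 -> num; Y1 -> B M

Introduce a nonterminal for each terminal appearing in a rule of length ≥ 2: X1 → op, X2 → num.
Binarize each right-hand side of length ≥ 3 by chaining fresh nonterminals (Y1, Y2, …): affected rules were M → M B M.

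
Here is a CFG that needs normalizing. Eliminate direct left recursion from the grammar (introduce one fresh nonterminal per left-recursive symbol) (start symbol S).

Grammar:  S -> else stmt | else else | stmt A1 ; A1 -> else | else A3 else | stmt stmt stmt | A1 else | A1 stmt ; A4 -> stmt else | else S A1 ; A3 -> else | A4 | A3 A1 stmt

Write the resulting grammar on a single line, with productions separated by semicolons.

S -> else stmt | else else | stmt A1; A1 -> else A1' | else A3 else A1' | stmt stmt stmt A1'; A4 -> stmt else | else S A1; A3 -> else A3' | A4 A3'; A1' -> else A1' | stmt A1' | ε; A3' -> A1 stmt A3' | ε

Left recursion appears on A1, A3.
For A1: α = {else, stmt}, β = {else, else A3 else, stmt stmt stmt}. Rewrite as A1 → β A1' and A1' → α A1' | ε.
For A3: α = {A1 stmt}, β = {else, A4}. Rewrite as A3 → β A3' and A3' → α A3' | ε.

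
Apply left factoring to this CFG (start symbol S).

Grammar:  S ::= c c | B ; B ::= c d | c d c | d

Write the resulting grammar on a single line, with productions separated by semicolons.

B has alternatives sharing prefix 'c d': factor to B → c d B' with B' → ε | c.

S ::= c c | B; B ::= d | c d B'; B' ::= ε | c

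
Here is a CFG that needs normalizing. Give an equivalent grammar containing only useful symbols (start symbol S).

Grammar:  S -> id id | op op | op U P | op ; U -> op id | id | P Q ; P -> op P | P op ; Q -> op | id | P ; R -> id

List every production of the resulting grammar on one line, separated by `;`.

Generating nonterminals: {Q, R, S, U}.
Reachable from S after that: {S}.
Removed useless symbols: {P, Q, R, U} and every production mentioning them.

S -> id id | op op | op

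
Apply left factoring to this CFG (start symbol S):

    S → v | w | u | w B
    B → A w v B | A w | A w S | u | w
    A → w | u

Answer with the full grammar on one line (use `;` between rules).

S has alternatives sharing prefix 'w': factor to S → w S' with S' → ε | B.
B has alternatives sharing prefix 'A w': factor to B → A w B' with B' → v B | ε | S.

S → v | u | w S'; B → u | w | A w B'; A → w | u; S' → ε | B; B' → v B | ε | S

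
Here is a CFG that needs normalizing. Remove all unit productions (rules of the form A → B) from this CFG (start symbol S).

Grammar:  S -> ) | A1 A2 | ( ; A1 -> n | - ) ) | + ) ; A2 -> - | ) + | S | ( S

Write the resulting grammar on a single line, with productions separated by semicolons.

Unit pairs: A2 ⇒* {S}.
Replace each nonterminal's rules with the union of the non-unit rules of every nonterminal it unit-derives.

S -> ) | A1 A2 | (; A1 -> n | - ) ) | + ); A2 -> - | ) + | ( S | ) | A1 A2 | (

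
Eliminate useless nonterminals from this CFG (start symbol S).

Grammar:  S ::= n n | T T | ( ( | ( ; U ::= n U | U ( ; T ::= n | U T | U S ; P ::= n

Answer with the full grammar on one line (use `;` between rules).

S ::= n n | T T | ( ( | (; T ::= n

Generating nonterminals: {P, S, T}.
Reachable from S after that: {S, T}.
Removed useless symbols: {P, U} and every production mentioning them.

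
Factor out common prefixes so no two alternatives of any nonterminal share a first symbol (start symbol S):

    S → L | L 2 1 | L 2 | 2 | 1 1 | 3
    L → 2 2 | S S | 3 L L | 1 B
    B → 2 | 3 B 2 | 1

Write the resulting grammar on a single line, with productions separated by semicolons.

S has alternatives sharing prefix 'L': factor to S → L S' with S' → ε | 2 1 | 2.
S' has alternatives sharing prefix '2': factor to S' → 2 S'' with S'' → 1 | ε.

S → 2 | 1 1 | 3 | L S'; L → 2 2 | S S | 3 L L | 1 B; B → 2 | 3 B 2 | 1; S' → ε | 2 S''; S'' → 1 | ε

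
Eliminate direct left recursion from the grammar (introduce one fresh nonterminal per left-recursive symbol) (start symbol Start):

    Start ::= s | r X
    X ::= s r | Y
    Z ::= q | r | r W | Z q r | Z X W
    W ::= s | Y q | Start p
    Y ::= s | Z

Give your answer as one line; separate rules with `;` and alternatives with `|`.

Start ::= s | r X; X ::= s r | Y; Z ::= q Z1 | r Z1 | r W Z1; W ::= s | Y q | Start p; Y ::= s | Z; Z1 ::= q r Z1 | X W Z1 | ε

Directly left-recursive nonterminal: Z.
For Z: α = {q r, X W}, β = {q, r, r W}. Rewrite as Z → β Z1 and Z1 → α Z1 | ε.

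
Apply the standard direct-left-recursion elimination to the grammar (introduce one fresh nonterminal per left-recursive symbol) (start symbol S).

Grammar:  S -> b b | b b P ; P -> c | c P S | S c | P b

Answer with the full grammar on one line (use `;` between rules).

S -> b b | b b P; P -> c P' | c P S P' | S c P'; P' -> b P' | eps

Left recursion appears on P.
For P: α = {b}, β = {c, c P S, S c}. Rewrite as P → β P' and P' → α P' | ε.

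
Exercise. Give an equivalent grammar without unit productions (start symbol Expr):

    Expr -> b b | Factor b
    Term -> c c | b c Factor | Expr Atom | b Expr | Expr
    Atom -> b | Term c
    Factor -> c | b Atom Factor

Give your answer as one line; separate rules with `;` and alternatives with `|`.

Expr -> b b | Factor b; Term -> c c | b c Factor | Expr Atom | b Expr | b b | Factor b; Atom -> b | Term c; Factor -> c | b Atom Factor

Unit pairs: Term ⇒* {Expr}.
Replace each nonterminal's rules with the union of the non-unit rules of every nonterminal it unit-derives.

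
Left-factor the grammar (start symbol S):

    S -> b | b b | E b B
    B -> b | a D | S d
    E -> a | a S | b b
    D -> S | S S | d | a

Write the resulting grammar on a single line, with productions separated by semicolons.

S has alternatives sharing prefix 'b': factor to S → b S' with S' → ε | b.
E has alternatives sharing prefix 'a': factor to E → a E' with E' → ε | S.
D has alternatives sharing prefix 'S': factor to D → S D' with D' → ε | S.

S -> E b B | b S'; B -> b | a D | S d; E -> b b | a E'; D -> d | a | S D'; S' -> ε | b; E' -> ε | S; D' -> ε | S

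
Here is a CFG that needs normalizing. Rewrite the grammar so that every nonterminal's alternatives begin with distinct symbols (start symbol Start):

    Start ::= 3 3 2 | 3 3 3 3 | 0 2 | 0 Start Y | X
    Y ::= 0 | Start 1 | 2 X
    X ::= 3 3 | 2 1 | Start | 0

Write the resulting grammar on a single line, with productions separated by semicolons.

Start ::= X | 3 3 Start1 | 0 Start2; Y ::= 0 | Start 1 | 2 X; X ::= 3 3 | 2 1 | Start | 0; Start1 ::= 2 | 3 3; Start2 ::= 2 | Start Y

Start has alternatives sharing prefix '3 3': factor to Start → 3 3 Start1 with Start1 → 2 | 3 3.
Start has alternatives sharing prefix '0': factor to Start → 0 Start2 with Start2 → 2 | Start Y.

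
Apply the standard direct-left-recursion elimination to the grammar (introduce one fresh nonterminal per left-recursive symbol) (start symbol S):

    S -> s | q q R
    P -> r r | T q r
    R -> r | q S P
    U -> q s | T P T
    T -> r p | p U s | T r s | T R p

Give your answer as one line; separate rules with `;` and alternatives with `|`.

S -> s | q q R; P -> r r | T q r; R -> r | q S P; U -> q s | T P T; T -> r p T' | p U s T'; T' -> r s T' | R p T' | ε

T is directly left-recursive.
For T: α = {r s, R p}, β = {r p, p U s}. Rewrite as T → β T' and T' → α T' | ε.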